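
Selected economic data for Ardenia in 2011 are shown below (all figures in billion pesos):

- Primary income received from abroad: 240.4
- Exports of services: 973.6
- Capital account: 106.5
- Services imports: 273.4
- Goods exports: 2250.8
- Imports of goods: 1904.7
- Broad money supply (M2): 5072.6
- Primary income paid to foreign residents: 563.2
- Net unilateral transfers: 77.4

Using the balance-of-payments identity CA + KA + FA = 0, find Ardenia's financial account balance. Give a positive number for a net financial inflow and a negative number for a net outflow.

Goods balance = 2250.8 - 1904.7 = 346.1
Services balance = 973.6 - 273.4 = 700.2
Trade balance (goods + services) = 346.1 + 700.2 = 1046.3
Net primary income = 240.4 - 563.2 = -322.8
Net secondary income = 77.4
Current account = 1046.3 + (-322.8) + 77.4 = 800.9
Financial account = -(800.9 + 106.5) = -907.4

-907.4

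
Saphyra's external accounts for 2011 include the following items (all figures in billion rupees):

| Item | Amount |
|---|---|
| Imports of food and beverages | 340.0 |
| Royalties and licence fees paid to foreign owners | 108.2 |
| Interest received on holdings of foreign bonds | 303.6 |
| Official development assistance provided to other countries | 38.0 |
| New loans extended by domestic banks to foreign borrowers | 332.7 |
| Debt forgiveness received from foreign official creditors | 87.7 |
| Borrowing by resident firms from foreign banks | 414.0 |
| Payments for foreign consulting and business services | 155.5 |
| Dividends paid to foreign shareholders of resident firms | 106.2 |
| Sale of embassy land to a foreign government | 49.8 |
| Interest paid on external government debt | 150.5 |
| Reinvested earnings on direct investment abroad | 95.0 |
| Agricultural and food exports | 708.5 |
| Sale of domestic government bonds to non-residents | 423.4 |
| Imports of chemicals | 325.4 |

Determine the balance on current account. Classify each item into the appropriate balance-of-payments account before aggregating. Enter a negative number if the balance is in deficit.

-116.7

Goods: -340.0 + 708.5 - 325.4 = 43.1
Services: -108.2 - 155.5 = -263.7
Primary income: 303.6 - 106.2 - 150.5 + 95.0 = 141.9
Secondary income: -38.0
Current account = 43.1 + (-263.7) + 141.9 + (-38.0) = -116.7
(Excluded from the current account — financial account: new loans extended by domestic banks to foreign borrowers 332.7, borrowing by resident firms from foreign banks 414.0, sale of domestic government bonds to non-residents 423.4; capital account: debt forgiveness received from foreign official creditors 87.7, sale of embassy land to a foreign government 49.8.)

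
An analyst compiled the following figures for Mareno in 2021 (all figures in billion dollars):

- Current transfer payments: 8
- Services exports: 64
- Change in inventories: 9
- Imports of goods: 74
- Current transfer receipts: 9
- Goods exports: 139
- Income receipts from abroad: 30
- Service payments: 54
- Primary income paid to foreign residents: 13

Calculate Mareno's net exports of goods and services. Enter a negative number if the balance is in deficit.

75

Goods balance = 139 - 74 = 65
Services balance = 64 - 54 = 10
Trade balance (goods + services) = 65 + 10 = 75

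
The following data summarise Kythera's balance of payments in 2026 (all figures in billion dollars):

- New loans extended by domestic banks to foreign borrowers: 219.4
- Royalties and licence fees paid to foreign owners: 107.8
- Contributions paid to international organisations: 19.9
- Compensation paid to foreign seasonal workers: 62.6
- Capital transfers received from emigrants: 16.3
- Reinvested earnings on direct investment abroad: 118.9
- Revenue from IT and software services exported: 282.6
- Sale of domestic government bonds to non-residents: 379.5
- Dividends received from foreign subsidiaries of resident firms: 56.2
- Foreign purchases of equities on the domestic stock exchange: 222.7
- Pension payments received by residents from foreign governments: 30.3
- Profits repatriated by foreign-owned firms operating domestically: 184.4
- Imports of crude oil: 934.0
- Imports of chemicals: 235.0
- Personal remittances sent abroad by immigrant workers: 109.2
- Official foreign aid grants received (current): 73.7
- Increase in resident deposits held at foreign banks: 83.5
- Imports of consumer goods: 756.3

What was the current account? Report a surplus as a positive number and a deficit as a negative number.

-1847.5

Goods: -235.0 - 756.3 - 934.0 = -1925.3
Services: -107.8 + 282.6 = 174.8
Primary income: -62.6 + 56.2 - 184.4 + 118.9 = -71.9
Secondary income: 30.3 - 109.2 + 73.7 - 19.9 = -25.1
Current account = (-1925.3) + 174.8 + (-71.9) + (-25.1) = -1847.5
(Excluded from the current account — financial account: new loans extended by domestic banks to foreign borrowers 219.4, sale of domestic government bonds to non-residents 379.5, foreign purchases of equities on the domestic stock exchange 222.7, increase in resident deposits held at foreign banks 83.5; capital account: capital transfers received from emigrants 16.3.)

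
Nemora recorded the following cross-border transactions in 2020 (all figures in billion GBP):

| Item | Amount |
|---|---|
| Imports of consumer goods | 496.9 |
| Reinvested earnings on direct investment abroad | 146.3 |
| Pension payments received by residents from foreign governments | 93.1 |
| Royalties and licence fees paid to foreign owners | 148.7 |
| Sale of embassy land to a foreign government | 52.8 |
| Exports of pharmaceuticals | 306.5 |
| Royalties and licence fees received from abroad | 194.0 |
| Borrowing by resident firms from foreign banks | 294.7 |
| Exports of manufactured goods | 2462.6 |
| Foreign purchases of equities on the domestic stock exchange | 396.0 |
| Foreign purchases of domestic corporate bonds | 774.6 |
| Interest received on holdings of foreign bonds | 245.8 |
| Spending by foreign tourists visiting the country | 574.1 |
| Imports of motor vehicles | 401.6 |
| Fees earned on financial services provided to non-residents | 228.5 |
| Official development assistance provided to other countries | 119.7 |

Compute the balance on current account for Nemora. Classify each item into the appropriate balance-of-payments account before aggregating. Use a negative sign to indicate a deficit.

Goods: -496.9 - 401.6 + 306.5 + 2462.6 = 1870.6
Services: 194.0 + 574.1 + 228.5 - 148.7 = 847.9
Primary income: 245.8 + 146.3 = 392.1
Secondary income: 93.1 - 119.7 = -26.6
Current account = 1870.6 + 847.9 + 392.1 + (-26.6) = 3084.0
(Excluded from the current account — capital account: sale of embassy land to a foreign government 52.8; financial account: borrowing by resident firms from foreign banks 294.7, foreign purchases of equities on the domestic stock exchange 396.0, foreign purchases of domestic corporate bonds 774.6.)

3084.0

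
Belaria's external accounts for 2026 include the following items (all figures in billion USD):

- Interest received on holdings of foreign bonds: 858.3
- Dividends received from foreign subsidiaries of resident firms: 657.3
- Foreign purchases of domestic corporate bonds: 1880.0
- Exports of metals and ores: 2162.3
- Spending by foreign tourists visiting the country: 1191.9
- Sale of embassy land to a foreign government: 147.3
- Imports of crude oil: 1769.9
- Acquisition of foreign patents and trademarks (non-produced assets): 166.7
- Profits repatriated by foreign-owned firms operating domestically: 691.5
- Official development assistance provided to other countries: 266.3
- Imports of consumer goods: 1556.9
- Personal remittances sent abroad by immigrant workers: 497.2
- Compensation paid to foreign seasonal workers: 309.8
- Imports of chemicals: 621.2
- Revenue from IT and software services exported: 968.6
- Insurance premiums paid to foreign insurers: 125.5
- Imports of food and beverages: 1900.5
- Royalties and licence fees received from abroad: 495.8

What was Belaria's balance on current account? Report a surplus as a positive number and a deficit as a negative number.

-1404.6

Goods: -621.2 - 1900.5 - 1769.9 + 2162.3 - 1556.9 = -3686.2
Services: 495.8 - 125.5 + 1191.9 + 968.6 = 2530.8
Primary income: -691.5 + 657.3 - 309.8 + 858.3 = 514.3
Secondary income: -497.2 - 266.3 = -763.5
Current account = (-3686.2) + 2530.8 + 514.3 + (-763.5) = -1404.6
(Excluded from the current account — financial account: foreign purchases of domestic corporate bonds 1880.0; capital account: sale of embassy land to a foreign government 147.3, acquisition of foreign patents and trademarks (non-produced assets) 166.7.)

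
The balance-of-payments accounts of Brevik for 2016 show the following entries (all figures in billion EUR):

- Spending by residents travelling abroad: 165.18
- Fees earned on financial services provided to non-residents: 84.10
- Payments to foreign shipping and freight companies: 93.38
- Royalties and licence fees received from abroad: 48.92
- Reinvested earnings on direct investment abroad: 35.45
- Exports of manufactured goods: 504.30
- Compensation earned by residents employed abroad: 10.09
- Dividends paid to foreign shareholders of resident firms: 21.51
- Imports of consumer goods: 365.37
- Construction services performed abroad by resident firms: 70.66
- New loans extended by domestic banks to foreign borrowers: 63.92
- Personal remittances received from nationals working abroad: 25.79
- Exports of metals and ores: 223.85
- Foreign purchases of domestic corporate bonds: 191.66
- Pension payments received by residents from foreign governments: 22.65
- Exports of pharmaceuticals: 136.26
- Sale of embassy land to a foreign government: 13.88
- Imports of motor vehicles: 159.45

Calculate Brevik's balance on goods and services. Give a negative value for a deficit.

284.71

Goods: 504.30 - 159.45 + 223.85 - 365.37 + 136.26 = 339.59
Services: 70.66 - 93.38 + 48.92 - 165.18 + 84.10 = -54.88
Trade balance = 339.59 + (-54.88) = 284.71
(Excluded from the trade balance — primary income: reinvested earnings on direct investment abroad 35.45, compensation earned by residents employed abroad 10.09, dividends paid to foreign shareholders of resident firms 21.51; financial account: new loans extended by domestic banks to foreign borrowers 63.92, foreign purchases of domestic corporate bonds 191.66; secondary income: personal remittances received from nationals working abroad 25.79, pension payments received by residents from foreign governments 22.65; capital account: sale of embassy land to a foreign government 13.88.)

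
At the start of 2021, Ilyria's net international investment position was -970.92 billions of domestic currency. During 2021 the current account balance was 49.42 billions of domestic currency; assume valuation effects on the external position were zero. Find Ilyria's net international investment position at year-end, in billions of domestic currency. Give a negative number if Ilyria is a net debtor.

With no valuation effects, change in NIIP = current account = 49.42
End-of-year NIIP = -970.92 + 49.42 = -921.50

-921.50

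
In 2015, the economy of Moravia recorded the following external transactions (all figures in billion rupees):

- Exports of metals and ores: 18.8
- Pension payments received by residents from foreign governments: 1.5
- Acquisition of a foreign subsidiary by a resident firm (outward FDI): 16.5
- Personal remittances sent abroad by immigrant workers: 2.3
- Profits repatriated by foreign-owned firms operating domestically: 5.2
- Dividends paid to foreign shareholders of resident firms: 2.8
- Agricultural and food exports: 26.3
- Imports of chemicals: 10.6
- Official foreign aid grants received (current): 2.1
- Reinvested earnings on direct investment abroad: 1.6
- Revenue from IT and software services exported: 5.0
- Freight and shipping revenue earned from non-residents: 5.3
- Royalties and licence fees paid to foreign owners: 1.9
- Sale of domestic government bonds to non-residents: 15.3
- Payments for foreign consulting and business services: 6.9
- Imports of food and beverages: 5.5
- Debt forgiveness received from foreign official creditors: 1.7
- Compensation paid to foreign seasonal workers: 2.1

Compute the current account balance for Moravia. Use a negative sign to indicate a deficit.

23.3

Goods: 26.3 - 5.5 - 10.6 + 18.8 = 29.0
Services: 5.3 - 1.9 - 6.9 + 5.0 = 1.5
Primary income: -5.2 - 2.1 - 2.8 + 1.6 = -8.5
Secondary income: -2.3 + 1.5 + 2.1 = 1.3
Current account = 29.0 + 1.5 + (-8.5) + 1.3 = 23.3
(Excluded from the current account — financial account: acquisition of a foreign subsidiary by a resident firm (outward FDI) 16.5, sale of domestic government bonds to non-residents 15.3; capital account: debt forgiveness received from foreign official creditors 1.7.)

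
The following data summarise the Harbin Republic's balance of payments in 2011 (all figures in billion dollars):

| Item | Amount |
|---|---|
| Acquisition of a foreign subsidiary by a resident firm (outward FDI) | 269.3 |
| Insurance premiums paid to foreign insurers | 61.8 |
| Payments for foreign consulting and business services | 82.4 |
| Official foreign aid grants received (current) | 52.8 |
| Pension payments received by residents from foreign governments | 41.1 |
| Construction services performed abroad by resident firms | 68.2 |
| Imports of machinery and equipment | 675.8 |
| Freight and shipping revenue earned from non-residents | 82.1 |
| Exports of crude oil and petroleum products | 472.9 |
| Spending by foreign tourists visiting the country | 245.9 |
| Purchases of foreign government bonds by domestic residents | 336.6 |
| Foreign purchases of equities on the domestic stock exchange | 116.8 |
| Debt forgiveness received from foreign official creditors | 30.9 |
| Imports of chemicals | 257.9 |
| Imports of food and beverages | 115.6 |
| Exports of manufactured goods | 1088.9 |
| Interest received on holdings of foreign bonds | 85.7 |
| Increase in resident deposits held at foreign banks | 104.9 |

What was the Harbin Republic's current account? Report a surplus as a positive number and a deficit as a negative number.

944.1

Goods: 472.9 - 257.9 - 115.6 - 675.8 + 1088.9 = 512.5
Services: 82.1 + 68.2 - 82.4 - 61.8 + 245.9 = 252.0
Primary income: 85.7
Secondary income: 41.1 + 52.8 = 93.9
Current account = 512.5 + 252.0 + 85.7 + 93.9 = 944.1
(Excluded from the current account — financial account: acquisition of a foreign subsidiary by a resident firm (outward FDI) 269.3, purchases of foreign government bonds by domestic residents 336.6, foreign purchases of equities on the domestic stock exchange 116.8, increase in resident deposits held at foreign banks 104.9; capital account: debt forgiveness received from foreign official creditors 30.9.)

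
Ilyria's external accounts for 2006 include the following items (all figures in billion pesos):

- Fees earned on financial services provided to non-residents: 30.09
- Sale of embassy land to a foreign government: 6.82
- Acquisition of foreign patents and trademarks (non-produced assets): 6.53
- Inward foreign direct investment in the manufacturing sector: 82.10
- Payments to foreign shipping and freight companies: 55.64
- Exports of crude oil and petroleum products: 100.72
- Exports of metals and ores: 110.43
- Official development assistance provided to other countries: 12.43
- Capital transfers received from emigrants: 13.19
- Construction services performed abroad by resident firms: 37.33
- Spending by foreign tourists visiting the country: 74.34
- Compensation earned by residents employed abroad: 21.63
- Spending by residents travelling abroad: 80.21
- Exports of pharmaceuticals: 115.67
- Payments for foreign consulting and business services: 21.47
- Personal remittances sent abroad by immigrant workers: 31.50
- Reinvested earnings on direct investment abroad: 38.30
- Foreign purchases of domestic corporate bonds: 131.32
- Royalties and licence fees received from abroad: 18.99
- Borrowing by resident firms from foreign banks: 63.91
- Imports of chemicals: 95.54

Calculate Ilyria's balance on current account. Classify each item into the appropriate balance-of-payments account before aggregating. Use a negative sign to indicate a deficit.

250.71

Goods: 115.67 + 100.72 - 95.54 + 110.43 = 231.28
Services: 37.33 - 21.47 - 55.64 - 80.21 + 18.99 + 74.34 + 30.09 = 3.43
Primary income: 38.30 + 21.63 = 59.93
Secondary income: -12.43 - 31.50 = -43.93
Current account = 231.28 + 3.43 + 59.93 + (-43.93) = 250.71
(Excluded from the current account — capital account: sale of embassy land to a foreign government 6.82, acquisition of foreign patents and trademarks (non-produced assets) 6.53, capital transfers received from emigrants 13.19; financial account: inward foreign direct investment in the manufacturing sector 82.10, foreign purchases of domestic corporate bonds 131.32, borrowing by resident firms from foreign banks 63.91.)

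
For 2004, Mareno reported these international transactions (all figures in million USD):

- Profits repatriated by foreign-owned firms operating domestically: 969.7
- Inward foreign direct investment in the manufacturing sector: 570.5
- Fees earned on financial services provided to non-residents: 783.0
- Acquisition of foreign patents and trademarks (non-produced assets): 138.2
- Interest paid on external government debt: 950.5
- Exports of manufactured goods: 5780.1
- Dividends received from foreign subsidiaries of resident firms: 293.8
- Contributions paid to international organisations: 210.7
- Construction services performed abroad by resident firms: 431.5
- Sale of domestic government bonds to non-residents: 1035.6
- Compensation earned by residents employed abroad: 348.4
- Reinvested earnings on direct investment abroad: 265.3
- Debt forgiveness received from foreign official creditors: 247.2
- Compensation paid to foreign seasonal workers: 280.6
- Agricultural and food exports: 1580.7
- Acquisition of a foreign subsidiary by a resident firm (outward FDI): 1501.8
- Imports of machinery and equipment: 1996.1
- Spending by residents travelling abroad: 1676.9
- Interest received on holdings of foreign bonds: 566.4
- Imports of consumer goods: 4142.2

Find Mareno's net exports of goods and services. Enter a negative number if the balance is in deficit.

Goods: -1996.1 + 1580.7 + 5780.1 - 4142.2 = 1222.5
Services: 783.0 - 1676.9 + 431.5 = -462.4
Trade balance = 1222.5 + (-462.4) = 760.1
(Excluded from the trade balance — primary income: profits repatriated by foreign-owned firms operating domestically 969.7, interest paid on external government debt 950.5, dividends received from foreign subsidiaries of resident firms 293.8, compensation earned by residents employed abroad 348.4, reinvested earnings on direct investment abroad 265.3, compensation paid to foreign seasonal workers 280.6, interest received on holdings of foreign bonds 566.4; financial account: inward foreign direct investment in the manufacturing sector 570.5, sale of domestic government bonds to non-residents 1035.6, acquisition of a foreign subsidiary by a resident firm (outward FDI) 1501.8; capital account: acquisition of foreign patents and trademarks (non-produced assets) 138.2, debt forgiveness received from foreign official creditors 247.2; secondary income: contributions paid to international organisations 210.7.)

760.1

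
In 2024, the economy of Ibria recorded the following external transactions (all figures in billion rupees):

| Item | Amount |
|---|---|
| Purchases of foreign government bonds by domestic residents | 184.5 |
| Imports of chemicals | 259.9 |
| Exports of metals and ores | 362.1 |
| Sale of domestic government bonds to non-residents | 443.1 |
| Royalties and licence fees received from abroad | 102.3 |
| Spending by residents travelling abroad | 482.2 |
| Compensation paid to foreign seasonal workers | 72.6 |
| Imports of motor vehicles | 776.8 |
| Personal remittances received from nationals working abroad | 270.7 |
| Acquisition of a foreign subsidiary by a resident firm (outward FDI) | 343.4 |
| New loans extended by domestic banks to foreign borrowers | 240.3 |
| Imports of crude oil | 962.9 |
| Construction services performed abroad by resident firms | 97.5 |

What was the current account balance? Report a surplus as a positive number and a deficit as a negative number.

Goods: -962.9 + 362.1 - 776.8 - 259.9 = -1637.5
Services: 97.5 - 482.2 + 102.3 = -282.4
Primary income: -72.6
Secondary income: 270.7
Current account = (-1637.5) + (-282.4) + (-72.6) + 270.7 = -1721.8
(Excluded from the current account — financial account: purchases of foreign government bonds by domestic residents 184.5, sale of domestic government bonds to non-residents 443.1, acquisition of a foreign subsidiary by a resident firm (outward FDI) 343.4, new loans extended by domestic banks to foreign borrowers 240.3.)

-1721.8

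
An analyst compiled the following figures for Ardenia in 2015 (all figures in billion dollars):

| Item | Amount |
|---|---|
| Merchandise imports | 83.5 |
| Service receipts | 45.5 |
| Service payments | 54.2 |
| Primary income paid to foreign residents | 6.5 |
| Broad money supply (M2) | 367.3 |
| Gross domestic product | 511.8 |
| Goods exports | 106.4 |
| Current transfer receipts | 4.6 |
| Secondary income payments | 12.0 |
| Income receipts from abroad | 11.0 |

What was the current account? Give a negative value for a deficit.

Goods balance = 106.4 - 83.5 = 22.9
Services balance = 45.5 - 54.2 = -8.7
Trade balance (goods + services) = 22.9 + (-8.7) = 14.2
Net primary income = 11.0 - 6.5 = 4.5
Net secondary income = 4.6 - 12.0 = -7.4
Current account = 14.2 + 4.5 + (-7.4) = 11.3

11.3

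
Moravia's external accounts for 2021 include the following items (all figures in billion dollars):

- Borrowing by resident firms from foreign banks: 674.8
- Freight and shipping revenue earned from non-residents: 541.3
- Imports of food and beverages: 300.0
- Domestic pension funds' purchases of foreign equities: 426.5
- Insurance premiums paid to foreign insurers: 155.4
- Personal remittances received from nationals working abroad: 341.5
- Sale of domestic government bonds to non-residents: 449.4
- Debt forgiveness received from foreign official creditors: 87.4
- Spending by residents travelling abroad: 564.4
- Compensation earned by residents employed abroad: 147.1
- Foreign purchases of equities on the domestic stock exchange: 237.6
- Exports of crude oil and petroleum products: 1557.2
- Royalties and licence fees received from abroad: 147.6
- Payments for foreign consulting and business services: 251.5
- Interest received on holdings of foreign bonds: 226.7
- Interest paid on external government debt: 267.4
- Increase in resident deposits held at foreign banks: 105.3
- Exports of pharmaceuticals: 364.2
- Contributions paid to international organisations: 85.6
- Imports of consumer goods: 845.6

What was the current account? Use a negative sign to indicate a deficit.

Goods: 1557.2 - 845.6 - 300.0 + 364.2 = 775.8
Services: -564.4 + 147.6 - 155.4 - 251.5 + 541.3 = -282.4
Primary income: 226.7 + 147.1 - 267.4 = 106.4
Secondary income: -85.6 + 341.5 = 255.9
Current account = 775.8 + (-282.4) + 106.4 + 255.9 = 855.7
(Excluded from the current account — financial account: borrowing by resident firms from foreign banks 674.8, domestic pension funds' purchases of foreign equities 426.5, sale of domestic government bonds to non-residents 449.4, foreign purchases of equities on the domestic stock exchange 237.6, increase in resident deposits held at foreign banks 105.3; capital account: debt forgiveness received from foreign official creditors 87.4.)

855.7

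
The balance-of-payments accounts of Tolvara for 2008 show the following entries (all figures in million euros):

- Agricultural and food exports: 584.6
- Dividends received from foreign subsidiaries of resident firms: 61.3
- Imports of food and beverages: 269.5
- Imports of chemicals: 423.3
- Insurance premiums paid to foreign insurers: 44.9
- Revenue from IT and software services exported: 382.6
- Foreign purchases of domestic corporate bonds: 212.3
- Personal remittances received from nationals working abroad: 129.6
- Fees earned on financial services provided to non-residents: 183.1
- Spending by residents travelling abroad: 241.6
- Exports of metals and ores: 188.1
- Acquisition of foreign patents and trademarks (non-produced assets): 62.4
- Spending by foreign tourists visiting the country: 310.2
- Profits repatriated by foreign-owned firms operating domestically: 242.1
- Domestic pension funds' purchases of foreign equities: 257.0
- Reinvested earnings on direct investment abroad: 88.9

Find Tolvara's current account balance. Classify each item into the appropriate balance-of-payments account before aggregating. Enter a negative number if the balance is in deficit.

707.0

Goods: 584.6 + 188.1 - 269.5 - 423.3 = 79.9
Services: -241.6 + 382.6 + 310.2 - 44.9 + 183.1 = 589.4
Primary income: 88.9 - 242.1 + 61.3 = -91.9
Secondary income: 129.6
Current account = 79.9 + 589.4 + (-91.9) + 129.6 = 707.0
(Excluded from the current account — financial account: foreign purchases of domestic corporate bonds 212.3, domestic pension funds' purchases of foreign equities 257.0; capital account: acquisition of foreign patents and trademarks (non-produced assets) 62.4.)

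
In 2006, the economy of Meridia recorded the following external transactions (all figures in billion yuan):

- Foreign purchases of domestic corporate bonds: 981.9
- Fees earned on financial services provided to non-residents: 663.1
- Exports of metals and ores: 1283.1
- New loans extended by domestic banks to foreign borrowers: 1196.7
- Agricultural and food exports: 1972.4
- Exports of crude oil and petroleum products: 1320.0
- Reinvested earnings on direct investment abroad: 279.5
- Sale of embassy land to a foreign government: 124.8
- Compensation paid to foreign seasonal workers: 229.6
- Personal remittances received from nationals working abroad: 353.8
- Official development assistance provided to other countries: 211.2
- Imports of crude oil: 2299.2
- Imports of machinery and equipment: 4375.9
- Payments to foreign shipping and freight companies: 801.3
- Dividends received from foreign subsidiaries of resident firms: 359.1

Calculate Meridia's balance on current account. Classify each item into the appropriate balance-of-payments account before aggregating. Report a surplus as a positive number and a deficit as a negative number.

-1686.2

Goods: -4375.9 + 1972.4 + 1320.0 + 1283.1 - 2299.2 = -2099.6
Services: 663.1 - 801.3 = -138.2
Primary income: 279.5 + 359.1 - 229.6 = 409.0
Secondary income: 353.8 - 211.2 = 142.6
Current account = (-2099.6) + (-138.2) + 409.0 + 142.6 = -1686.2
(Excluded from the current account — financial account: foreign purchases of domestic corporate bonds 981.9, new loans extended by domestic banks to foreign borrowers 1196.7; capital account: sale of embassy land to a foreign government 124.8.)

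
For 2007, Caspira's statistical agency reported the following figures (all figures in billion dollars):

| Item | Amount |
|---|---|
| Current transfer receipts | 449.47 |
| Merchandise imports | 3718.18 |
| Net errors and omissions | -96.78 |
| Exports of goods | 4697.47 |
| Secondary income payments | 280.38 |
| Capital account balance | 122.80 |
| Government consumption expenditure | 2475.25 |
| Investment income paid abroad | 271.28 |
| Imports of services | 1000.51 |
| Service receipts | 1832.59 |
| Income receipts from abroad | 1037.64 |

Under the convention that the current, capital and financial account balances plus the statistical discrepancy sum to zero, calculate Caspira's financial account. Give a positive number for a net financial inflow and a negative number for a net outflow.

Goods balance = 4697.47 - 3718.18 = 979.29
Services balance = 1832.59 - 1000.51 = 832.08
Trade balance (goods + services) = 979.29 + 832.08 = 1811.37
Net primary income = 1037.64 - 271.28 = 766.36
Net secondary income = 449.47 - 280.38 = 169.09
Current account = 1811.37 + 766.36 + 169.09 = 2746.82
Financial account = -(2746.82 + 122.80 + (-96.78)) = -2772.84

-2772.84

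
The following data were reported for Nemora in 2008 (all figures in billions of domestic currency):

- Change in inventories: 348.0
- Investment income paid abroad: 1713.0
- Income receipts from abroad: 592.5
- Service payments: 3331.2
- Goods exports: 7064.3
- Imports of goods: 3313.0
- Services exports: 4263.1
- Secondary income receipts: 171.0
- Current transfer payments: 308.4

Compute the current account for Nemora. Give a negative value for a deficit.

Goods balance = 7064.3 - 3313.0 = 3751.3
Services balance = 4263.1 - 3331.2 = 931.9
Trade balance (goods + services) = 3751.3 + 931.9 = 4683.2
Net primary income = 592.5 - 1713.0 = -1120.5
Net secondary income = 171.0 - 308.4 = -137.4
Current account = 4683.2 + (-1120.5) + (-137.4) = 3425.3

3425.3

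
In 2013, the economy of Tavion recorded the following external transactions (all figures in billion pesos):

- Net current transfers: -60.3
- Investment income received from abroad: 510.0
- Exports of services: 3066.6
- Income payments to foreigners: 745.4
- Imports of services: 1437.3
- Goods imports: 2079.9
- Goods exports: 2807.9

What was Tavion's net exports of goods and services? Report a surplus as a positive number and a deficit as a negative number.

2357.3

Goods balance = 2807.9 - 2079.9 = 728.0
Services balance = 3066.6 - 1437.3 = 1629.3
Trade balance (goods + services) = 728.0 + 1629.3 = 2357.3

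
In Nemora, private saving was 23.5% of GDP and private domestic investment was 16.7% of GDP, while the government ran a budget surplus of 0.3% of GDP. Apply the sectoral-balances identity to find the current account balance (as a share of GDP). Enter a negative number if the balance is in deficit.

By the sectoral-balances identity, CA = (S_private - I) + (T - G).
Private balance = 23.5 - 16.7 = 6.8
Government balance (T - G) = 0.3
CA = 6.8 + 0.3 = 7.1

7.1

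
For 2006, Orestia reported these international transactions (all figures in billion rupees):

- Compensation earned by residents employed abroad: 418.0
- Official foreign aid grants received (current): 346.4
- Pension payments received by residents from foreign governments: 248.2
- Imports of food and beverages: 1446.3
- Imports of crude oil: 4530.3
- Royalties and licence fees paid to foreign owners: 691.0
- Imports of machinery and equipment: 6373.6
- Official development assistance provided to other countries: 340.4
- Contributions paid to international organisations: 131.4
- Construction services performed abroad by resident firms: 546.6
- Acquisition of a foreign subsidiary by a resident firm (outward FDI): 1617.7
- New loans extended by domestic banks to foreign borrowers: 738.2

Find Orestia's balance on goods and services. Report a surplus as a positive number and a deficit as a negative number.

Goods: -4530.3 - 1446.3 - 6373.6 = -12350.2
Services: 546.6 - 691.0 = -144.4
Trade balance = -12350.2 + (-144.4) = -12494.6
(Excluded from the trade balance — primary income: compensation earned by residents employed abroad 418.0; secondary income: official foreign aid grants received (current) 346.4, pension payments received by residents from foreign governments 248.2, official development assistance provided to other countries 340.4, contributions paid to international organisations 131.4; financial account: acquisition of a foreign subsidiary by a resident firm (outward FDI) 1617.7, new loans extended by domestic banks to foreign borrowers 738.2.)

-12494.6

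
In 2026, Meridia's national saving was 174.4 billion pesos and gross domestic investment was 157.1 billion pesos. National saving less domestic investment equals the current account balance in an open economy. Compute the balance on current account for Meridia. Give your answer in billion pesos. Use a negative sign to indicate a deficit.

S - I = CA (net lending to the rest of the world).
CA = S - I = 174.4 - 157.1 = 17.3

17.3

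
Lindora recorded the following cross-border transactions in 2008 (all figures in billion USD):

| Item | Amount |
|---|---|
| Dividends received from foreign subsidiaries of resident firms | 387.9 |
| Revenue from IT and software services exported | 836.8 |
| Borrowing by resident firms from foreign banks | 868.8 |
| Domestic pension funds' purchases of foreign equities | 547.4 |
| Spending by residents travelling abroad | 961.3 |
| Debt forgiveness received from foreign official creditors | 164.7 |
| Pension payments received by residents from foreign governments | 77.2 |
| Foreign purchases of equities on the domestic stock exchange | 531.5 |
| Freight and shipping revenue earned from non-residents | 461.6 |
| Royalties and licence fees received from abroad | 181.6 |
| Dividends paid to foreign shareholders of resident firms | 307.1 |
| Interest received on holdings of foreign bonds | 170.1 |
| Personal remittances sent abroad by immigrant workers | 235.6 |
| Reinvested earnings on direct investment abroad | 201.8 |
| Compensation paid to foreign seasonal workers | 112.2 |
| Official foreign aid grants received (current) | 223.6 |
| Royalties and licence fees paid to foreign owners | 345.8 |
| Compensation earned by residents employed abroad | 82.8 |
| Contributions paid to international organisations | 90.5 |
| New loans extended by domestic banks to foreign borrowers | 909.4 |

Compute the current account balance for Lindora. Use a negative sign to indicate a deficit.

570.9

Services: -961.3 + 836.8 + 181.6 - 345.8 + 461.6 = 172.9
Primary income: -112.2 - 307.1 + 201.8 + 82.8 + 170.1 + 387.9 = 423.3
Secondary income: -90.5 - 235.6 + 223.6 + 77.2 = -25.3
Current account = 172.9 + 423.3 + (-25.3) = 570.9
(Excluded from the current account — financial account: borrowing by resident firms from foreign banks 868.8, domestic pension funds' purchases of foreign equities 547.4, foreign purchases of equities on the domestic stock exchange 531.5, new loans extended by domestic banks to foreign borrowers 909.4; capital account: debt forgiveness received from foreign official creditors 164.7.)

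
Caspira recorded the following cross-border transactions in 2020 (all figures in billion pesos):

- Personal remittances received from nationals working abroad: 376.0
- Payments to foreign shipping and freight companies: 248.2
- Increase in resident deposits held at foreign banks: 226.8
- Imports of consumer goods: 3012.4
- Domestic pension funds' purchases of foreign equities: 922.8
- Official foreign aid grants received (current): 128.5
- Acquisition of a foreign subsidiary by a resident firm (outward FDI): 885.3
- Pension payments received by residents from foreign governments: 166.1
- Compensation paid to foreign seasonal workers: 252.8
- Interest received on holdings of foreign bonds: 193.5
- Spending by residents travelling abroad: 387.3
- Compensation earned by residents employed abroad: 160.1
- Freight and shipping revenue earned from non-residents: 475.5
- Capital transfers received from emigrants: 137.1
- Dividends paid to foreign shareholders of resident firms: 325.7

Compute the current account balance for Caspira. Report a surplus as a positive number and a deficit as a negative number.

Goods: -3012.4
Services: -248.2 - 387.3 + 475.5 = -160.0
Primary income: 193.5 + 160.1 - 325.7 - 252.8 = -224.9
Secondary income: 376.0 + 166.1 + 128.5 = 670.6
Current account = (-3012.4) + (-160.0) + (-224.9) + 670.6 = -2726.7
(Excluded from the current account — financial account: increase in resident deposits held at foreign banks 226.8, domestic pension funds' purchases of foreign equities 922.8, acquisition of a foreign subsidiary by a resident firm (outward FDI) 885.3; capital account: capital transfers received from emigrants 137.1.)

-2726.7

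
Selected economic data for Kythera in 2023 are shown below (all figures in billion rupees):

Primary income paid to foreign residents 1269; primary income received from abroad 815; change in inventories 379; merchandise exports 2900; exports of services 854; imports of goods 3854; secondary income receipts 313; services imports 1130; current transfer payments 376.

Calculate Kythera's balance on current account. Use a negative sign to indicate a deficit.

-1747

Goods balance = 2900 - 3854 = -954
Services balance = 854 - 1130 = -276
Trade balance (goods + services) = -954 + (-276) = -1230
Net primary income = 815 - 1269 = -454
Net secondary income = 313 - 376 = -63
Current account = -1230 + (-454) + (-63) = -1747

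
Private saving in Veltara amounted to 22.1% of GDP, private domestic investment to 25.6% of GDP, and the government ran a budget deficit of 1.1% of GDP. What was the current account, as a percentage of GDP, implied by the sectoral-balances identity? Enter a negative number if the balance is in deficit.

By the sectoral-balances identity, CA = (S_private - I) + (T - G).
Private balance = 22.1 - 25.6 = -3.5
Government balance (T - G) = -1.1
CA = -3.5 + (-1.1) = -4.6

-4.6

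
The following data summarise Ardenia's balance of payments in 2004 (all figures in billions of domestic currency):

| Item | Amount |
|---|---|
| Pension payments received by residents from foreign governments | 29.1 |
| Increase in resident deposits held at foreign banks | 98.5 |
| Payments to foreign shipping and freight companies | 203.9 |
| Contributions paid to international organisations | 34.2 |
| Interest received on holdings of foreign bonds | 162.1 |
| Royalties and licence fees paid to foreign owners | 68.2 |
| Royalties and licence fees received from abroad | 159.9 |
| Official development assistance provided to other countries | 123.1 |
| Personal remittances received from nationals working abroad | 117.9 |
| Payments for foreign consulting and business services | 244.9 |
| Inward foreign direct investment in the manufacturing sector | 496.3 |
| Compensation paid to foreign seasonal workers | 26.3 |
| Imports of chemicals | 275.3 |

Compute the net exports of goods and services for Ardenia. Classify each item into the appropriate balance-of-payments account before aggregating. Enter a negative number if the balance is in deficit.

-632.4

Goods: -275.3
Services: -244.9 - 68.2 - 203.9 + 159.9 = -357.1
Trade balance = -275.3 + (-357.1) = -632.4
(Excluded from the trade balance — secondary income: pension payments received by residents from foreign governments 29.1, contributions paid to international organisations 34.2, official development assistance provided to other countries 123.1, personal remittances received from nationals working abroad 117.9; financial account: increase in resident deposits held at foreign banks 98.5, inward foreign direct investment in the manufacturing sector 496.3; primary income: interest received on holdings of foreign bonds 162.1, compensation paid to foreign seasonal workers 26.3.)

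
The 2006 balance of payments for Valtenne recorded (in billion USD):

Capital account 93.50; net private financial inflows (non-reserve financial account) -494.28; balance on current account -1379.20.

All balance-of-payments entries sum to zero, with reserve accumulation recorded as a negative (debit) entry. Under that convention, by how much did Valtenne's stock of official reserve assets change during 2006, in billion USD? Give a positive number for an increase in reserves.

-1779.98

Official reserve transactions balance = -((-1379.20) + 93.50 + (-494.28)) = 1779.98
An accumulation of reserves is recorded as a debit (negative entry), so the change in the stock of reserves is the negative of that balance.
Change in official reserves = -(1779.98) = -1779.98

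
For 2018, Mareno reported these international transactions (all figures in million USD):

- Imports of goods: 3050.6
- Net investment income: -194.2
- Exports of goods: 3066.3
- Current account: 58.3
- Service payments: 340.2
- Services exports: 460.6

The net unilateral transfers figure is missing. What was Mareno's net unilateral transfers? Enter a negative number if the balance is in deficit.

Current account = goods balance + services balance + net primary income + net secondary income
Sum of the known components = -58.1
Net unilateral transfers = CA - (known components) = 58.3 - (-58.1) = 116.4

116.4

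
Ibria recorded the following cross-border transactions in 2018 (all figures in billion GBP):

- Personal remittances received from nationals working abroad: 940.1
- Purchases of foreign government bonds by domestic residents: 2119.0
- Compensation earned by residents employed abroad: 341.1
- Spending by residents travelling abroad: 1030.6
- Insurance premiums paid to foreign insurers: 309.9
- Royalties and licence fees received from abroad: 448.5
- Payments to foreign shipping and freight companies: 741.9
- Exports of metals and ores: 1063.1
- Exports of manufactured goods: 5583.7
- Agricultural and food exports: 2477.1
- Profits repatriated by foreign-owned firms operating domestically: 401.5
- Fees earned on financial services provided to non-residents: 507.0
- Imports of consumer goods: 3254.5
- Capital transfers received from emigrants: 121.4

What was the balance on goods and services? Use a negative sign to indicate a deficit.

4742.5

Goods: 1063.1 + 5583.7 - 3254.5 + 2477.1 = 5869.4
Services: 507.0 + 448.5 - 309.9 - 1030.6 - 741.9 = -1126.9
Trade balance = 5869.4 + (-1126.9) = 4742.5
(Excluded from the trade balance — secondary income: personal remittances received from nationals working abroad 940.1; financial account: purchases of foreign government bonds by domestic residents 2119.0; primary income: compensation earned by residents employed abroad 341.1, profits repatriated by foreign-owned firms operating domestically 401.5; capital account: capital transfers received from emigrants 121.4.)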